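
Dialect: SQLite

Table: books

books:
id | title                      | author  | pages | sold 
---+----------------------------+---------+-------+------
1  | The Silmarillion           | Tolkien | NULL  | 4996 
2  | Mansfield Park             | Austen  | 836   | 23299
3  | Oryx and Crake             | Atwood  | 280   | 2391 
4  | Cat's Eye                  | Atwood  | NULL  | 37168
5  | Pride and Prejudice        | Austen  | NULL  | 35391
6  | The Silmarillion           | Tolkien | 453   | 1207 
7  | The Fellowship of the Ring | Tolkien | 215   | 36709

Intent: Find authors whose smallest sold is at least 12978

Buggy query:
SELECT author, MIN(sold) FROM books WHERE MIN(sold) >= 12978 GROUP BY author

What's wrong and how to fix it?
Bug: Aggregates like MIN are computed per group after WHERE runs

Fix: Replace WHERE with HAVING after the GROUP BY

Corrected query:
SELECT author, MIN(sold) FROM books GROUP BY author HAVING MIN(sold) >= 12978

Result:
author | MIN(sold)
-------+----------
Austen | 23299    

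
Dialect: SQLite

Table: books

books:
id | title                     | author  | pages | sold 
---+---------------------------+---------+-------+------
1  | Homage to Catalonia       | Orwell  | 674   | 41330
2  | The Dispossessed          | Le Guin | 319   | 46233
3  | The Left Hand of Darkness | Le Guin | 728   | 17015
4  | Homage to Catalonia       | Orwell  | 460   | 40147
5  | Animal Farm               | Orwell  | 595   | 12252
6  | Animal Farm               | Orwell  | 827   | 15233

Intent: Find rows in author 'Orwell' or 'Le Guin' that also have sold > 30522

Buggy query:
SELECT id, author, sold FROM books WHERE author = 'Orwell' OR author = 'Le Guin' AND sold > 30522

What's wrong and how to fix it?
Bug: AND binds tighter than OR, so this parses as author = 'Orwell' OR (author = 'Le Guin' AND sold > 30522)

Fix: Add parentheses around the OR so the AND applies to both alternatives

Corrected query:
SELECT id, author, sold FROM books WHERE (author = 'Orwell' OR author = 'Le Guin') AND sold > 30522

Result:
id | author  | sold 
---+---------+------
1  | Orwell  | 41330
2  | Le Guin | 46233
4  | Orwell  | 40147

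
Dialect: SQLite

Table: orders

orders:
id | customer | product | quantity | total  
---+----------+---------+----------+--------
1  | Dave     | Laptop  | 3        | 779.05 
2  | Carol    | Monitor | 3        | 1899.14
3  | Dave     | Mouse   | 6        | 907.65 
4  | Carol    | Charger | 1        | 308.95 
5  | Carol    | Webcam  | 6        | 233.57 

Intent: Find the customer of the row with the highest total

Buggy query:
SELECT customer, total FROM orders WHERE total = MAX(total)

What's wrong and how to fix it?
Bug: WHERE is evaluated per row; an aggregate over the whole table isn't defined there

Fix: Use a subquery: WHERE total = (SELECT MAX(total) FROM orders)

Corrected query:
SELECT customer, total FROM orders WHERE total = (SELECT MAX(total) FROM orders)

Result:
customer | total  
---------+--------
Carol    | 1899.14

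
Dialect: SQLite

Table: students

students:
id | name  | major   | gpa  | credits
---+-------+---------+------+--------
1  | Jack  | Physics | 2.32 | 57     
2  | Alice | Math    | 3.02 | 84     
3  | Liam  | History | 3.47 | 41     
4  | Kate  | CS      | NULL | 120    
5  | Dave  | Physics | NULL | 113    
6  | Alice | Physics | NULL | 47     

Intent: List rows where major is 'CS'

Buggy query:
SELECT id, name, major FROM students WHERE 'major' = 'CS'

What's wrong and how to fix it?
Bug: Single quotes denote string literals in SQL; the column name is being compared as a constant string

Fix: Remove the quotes around the column name (or use double quotes for an identifier)

Corrected query:
SELECT id, name, major FROM students WHERE major = 'CS'

Result:
id | name | major
---+------+------
4  | Kate | CS   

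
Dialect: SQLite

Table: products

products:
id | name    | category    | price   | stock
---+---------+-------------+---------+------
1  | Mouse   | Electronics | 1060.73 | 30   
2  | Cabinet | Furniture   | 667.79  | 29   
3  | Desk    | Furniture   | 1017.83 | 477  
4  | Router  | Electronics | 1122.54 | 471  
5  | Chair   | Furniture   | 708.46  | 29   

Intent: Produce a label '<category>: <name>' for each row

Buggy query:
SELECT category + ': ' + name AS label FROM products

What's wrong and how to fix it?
Bug: SQLite uses || for string concatenation; + coerces text to numbers (yielding 0)

Fix: Use the || operator for string concatenation

Corrected query:
SELECT category || ': ' || name AS label FROM products

Result:
label              
-------------------
Electronics: Mouse 
Furniture: Cabinet 
Furniture: Desk    
Electronics: Router
Furniture: Chair   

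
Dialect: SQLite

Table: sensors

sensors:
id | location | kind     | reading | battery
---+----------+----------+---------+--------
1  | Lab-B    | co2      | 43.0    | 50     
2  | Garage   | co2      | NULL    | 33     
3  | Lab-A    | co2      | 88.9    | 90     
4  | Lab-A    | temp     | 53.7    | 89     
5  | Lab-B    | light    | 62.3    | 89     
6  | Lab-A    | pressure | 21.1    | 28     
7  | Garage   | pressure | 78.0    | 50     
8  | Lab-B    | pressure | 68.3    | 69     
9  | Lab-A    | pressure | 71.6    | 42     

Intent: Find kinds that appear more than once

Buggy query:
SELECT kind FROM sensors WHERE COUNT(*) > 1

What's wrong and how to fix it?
Bug: COUNT(*) is an aggregate and cannot be used in WHERE

Fix: Group first, then use HAVING for the count condition

Corrected query:
SELECT kind FROM sensors GROUP BY kind HAVING COUNT(*) > 1

Result:
kind    
--------
co2     
pressure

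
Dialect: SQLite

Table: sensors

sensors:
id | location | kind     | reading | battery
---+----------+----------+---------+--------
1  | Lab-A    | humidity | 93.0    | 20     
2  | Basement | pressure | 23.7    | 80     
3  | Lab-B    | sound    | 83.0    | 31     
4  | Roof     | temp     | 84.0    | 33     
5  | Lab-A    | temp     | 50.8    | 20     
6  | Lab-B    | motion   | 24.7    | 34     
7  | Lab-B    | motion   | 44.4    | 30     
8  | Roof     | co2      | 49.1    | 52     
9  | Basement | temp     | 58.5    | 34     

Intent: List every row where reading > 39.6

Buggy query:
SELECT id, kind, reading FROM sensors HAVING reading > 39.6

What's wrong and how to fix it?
Bug: This is a non-aggregate query (no GROUP BY, no aggregates), so in SQLite the HAVING clause is invalid here; a row-level condition belongs in WHERE

Fix: Replace HAVING with WHERE since the condition applies to individual rows

Corrected query:
SELECT id, kind, reading FROM sensors WHERE reading > 39.6

Result:
id | kind     | reading
---+----------+--------
1  | humidity | 93     
3  | sound    | 83     
4  | temp     | 84     
5  | temp     | 50.8   
7  | motion   | 44.4   
8  | co2      | 49.1   
9  | temp     | 58.5   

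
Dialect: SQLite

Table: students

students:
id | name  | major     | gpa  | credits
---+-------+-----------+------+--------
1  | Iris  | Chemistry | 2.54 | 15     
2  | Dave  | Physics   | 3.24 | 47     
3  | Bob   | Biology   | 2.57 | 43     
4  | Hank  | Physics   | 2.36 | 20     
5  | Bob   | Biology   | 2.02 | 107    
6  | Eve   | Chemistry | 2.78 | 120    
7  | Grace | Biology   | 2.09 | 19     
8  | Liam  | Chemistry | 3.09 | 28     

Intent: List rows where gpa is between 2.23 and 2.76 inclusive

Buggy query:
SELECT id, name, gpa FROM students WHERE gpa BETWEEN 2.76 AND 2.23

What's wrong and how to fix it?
Bug: BETWEEN expects the lower bound first; with 2.76 AND 2.23 the range is empty

Fix: Swap the bounds so the smaller value comes first

Corrected query:
SELECT id, name, gpa FROM students WHERE gpa BETWEEN 2.23 AND 2.76

Result:
id | name | gpa 
---+------+-----
1  | Iris | 2.54
3  | Bob  | 2.57
4  | Hank | 2.36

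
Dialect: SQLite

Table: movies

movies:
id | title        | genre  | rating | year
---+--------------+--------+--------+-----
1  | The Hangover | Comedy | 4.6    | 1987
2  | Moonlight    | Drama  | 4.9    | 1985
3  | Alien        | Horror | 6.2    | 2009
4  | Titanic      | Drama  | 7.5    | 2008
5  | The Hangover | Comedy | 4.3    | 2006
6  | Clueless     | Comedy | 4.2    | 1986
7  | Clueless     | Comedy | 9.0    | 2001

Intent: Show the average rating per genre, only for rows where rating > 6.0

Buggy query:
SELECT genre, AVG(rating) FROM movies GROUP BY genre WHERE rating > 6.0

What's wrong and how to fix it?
Bug: Row-level WHERE must come before GROUP BY in the clause order

Fix: Move the WHERE clause before GROUP BY

Corrected query:
SELECT genre, AVG(rating) FROM movies WHERE rating > 6.0 GROUP BY genre

Result:
genre  | AVG(rating)
-------+------------
Comedy | 9          
Drama  | 7.5        
Horror | 6.2        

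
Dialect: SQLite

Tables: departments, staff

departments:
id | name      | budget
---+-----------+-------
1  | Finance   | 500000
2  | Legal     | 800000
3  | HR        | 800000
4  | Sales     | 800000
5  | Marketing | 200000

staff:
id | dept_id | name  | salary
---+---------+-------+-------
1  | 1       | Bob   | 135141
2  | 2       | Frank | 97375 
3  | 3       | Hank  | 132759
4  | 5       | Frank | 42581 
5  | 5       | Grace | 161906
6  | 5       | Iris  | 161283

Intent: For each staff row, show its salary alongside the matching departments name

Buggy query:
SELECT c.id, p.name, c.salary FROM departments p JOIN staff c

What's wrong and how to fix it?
Bug: JOIN with no ON clause produces a cartesian product; every staff row pairs with every departments row

Fix: Add ON c.dept_id = p.id to the JOIN

Corrected query:
SELECT c.id, p.name, c.salary FROM departments p JOIN staff c ON c.dept_id = p.id

Result:
id | name      | salary
---+-----------+-------
1  | Finance   | 135141
2  | Legal     | 97375 
3  | HR        | 132759
4  | Marketing | 42581 
5  | Marketing | 161906
6  | Marketing | 161283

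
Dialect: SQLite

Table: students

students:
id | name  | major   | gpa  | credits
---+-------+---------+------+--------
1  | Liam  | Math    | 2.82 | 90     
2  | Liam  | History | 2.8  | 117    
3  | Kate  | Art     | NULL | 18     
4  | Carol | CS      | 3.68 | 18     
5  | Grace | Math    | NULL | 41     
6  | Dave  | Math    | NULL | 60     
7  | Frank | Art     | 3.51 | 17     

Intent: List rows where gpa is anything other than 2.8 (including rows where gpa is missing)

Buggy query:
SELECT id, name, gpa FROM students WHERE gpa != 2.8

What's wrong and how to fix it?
Bug: 'gpa != 2.8' is unknown when gpa is NULL, so NULL rows are silently excluded

Fix: Add an explicit OR gpa IS NULL to include the missing-value rows

Corrected query:
SELECT id, name, gpa FROM students WHERE gpa != 2.8 OR gpa IS NULL

Result:
id | name  | gpa 
---+-------+-----
1  | Liam  | 2.82
3  | Kate  | NULL
4  | Carol | 3.68
5  | Grace | NULL
6  | Dave  | NULL
7  | Frank | 3.51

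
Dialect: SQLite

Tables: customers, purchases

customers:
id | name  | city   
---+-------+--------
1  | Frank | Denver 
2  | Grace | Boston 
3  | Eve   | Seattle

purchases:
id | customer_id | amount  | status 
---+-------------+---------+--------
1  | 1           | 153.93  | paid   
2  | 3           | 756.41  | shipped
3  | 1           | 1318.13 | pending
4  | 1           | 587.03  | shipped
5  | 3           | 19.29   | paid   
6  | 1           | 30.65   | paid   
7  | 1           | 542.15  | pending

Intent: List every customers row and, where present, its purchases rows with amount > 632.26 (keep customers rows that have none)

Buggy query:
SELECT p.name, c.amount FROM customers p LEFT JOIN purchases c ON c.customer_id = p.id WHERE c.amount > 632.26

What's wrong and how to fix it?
Bug: A WHERE condition on the right-hand table after LEFT JOIN drops unmatched parents

Fix: Put 'c.amount > 632.26' in the JOIN's ON clause instead of WHERE

Corrected query:
SELECT p.name, c.amount FROM customers p LEFT JOIN purchases c ON c.customer_id = p.id AND c.amount > 632.26

Result:
name  | amount 
------+--------
Frank | 1318.13
Grace | NULL   
Eve   | 756.41 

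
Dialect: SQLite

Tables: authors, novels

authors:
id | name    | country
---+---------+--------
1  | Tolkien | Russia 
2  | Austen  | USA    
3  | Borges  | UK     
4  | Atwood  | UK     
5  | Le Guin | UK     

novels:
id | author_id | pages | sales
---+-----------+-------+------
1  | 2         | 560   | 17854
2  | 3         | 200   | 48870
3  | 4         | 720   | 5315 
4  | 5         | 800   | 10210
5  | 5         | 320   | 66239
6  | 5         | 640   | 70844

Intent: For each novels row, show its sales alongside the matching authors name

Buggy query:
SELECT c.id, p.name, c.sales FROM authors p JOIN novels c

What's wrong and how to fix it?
Bug: JOIN with no ON clause produces a cartesian product; every novels row pairs with every authors row

Fix: Add ON c.author_id = p.id to the JOIN

Corrected query:
SELECT c.id, p.name, c.sales FROM authors p JOIN novels c ON c.author_id = p.id

Result:
id | name    | sales
---+---------+------
1  | Austen  | 17854
2  | Borges  | 48870
3  | Atwood  | 5315 
4  | Le Guin | 10210
5  | Le Guin | 66239
6  | Le Guin | 70844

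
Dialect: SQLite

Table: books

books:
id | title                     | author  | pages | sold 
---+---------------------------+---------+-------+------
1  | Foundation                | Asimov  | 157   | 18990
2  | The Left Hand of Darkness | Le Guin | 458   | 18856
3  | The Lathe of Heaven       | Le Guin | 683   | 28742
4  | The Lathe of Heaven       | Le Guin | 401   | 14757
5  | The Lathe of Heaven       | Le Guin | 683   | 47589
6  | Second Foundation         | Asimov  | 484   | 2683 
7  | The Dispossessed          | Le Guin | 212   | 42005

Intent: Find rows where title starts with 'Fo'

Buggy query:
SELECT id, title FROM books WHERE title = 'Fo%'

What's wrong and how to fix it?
Bug: Wildcards only work with LIKE; '=' treats '%' as a literal character

Fix: Use LIKE for wildcard pattern matching

Corrected query:
SELECT id, title FROM books WHERE title LIKE 'Fo%'

Result:
id | title     
---+-----------
1  | Foundation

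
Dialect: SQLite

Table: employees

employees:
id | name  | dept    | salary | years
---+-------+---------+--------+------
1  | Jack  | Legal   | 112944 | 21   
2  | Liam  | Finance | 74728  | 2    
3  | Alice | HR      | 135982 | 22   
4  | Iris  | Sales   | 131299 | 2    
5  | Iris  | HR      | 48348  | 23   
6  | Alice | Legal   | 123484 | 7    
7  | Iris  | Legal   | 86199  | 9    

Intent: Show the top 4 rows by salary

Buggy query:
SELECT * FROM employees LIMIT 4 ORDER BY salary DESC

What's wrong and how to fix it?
Bug: LIMIT must come after ORDER BY

Fix: Sort with ORDER BY, then apply LIMIT

Corrected query:
SELECT * FROM employees ORDER BY salary DESC LIMIT 4

Result:
id | name  | dept  | salary | years
---+-------+-------+--------+------
3  | Alice | HR    | 135982 | 22   
4  | Iris  | Sales | 131299 | 2    
6  | Alice | Legal | 123484 | 7    
1  | Jack  | Legal | 112944 | 21   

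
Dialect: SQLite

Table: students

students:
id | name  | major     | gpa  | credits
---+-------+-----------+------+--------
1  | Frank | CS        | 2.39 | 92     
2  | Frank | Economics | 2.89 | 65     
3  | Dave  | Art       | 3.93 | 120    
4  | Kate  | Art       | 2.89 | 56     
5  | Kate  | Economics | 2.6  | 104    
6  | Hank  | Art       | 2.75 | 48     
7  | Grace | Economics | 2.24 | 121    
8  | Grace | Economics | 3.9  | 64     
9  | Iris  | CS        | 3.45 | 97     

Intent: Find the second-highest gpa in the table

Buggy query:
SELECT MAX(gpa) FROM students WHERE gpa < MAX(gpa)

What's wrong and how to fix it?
Bug: MAX(gpa) on the right of the comparison is an aggregate-in-WHERE error

Fix: Compute the overall MAX in a subquery, then take MAX of rows below it

Corrected query:
SELECT MAX(gpa) FROM students WHERE gpa < (SELECT MAX(gpa) FROM students)

Result:
MAX(gpa)
--------
3.9     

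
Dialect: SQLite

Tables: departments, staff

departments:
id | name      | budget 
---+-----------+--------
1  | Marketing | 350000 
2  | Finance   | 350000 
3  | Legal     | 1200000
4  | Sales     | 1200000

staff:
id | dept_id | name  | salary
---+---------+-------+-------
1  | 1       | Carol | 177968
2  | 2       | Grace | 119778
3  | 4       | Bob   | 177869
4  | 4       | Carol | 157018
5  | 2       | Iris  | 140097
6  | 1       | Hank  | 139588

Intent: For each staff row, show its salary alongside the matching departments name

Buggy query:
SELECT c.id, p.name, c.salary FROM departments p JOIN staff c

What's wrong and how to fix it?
Bug: Missing join condition: each staff row is matched to all departments rows instead of just its own

Fix: Specify the join condition linking the foreign key to the parent id

Corrected query:
SELECT c.id, p.name, c.salary FROM departments p JOIN staff c ON c.dept_id = p.id

Result:
id | name      | salary
---+-----------+-------
1  | Marketing | 177968
2  | Finance   | 119778
3  | Sales     | 177869
4  | Sales     | 157018
5  | Finance   | 140097
6  | Marketing | 139588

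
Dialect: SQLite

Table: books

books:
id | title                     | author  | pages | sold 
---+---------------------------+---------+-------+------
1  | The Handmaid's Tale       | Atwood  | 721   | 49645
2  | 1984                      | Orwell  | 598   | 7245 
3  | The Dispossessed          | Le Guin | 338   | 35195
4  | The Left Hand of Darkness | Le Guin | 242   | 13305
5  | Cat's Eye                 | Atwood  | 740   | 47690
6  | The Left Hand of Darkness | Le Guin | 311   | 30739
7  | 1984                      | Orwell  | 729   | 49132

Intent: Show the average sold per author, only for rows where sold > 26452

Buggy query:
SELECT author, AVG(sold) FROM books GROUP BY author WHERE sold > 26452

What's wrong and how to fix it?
Bug: Row-level WHERE must come before GROUP BY in the clause order

Fix: Move the WHERE clause before GROUP BY

Corrected query:
SELECT author, AVG(sold) FROM books WHERE sold > 26452 GROUP BY author

Result:
author  | AVG(sold)
--------+----------
Atwood  | 48667.5  
Le Guin | 32967    
Orwell  | 49132    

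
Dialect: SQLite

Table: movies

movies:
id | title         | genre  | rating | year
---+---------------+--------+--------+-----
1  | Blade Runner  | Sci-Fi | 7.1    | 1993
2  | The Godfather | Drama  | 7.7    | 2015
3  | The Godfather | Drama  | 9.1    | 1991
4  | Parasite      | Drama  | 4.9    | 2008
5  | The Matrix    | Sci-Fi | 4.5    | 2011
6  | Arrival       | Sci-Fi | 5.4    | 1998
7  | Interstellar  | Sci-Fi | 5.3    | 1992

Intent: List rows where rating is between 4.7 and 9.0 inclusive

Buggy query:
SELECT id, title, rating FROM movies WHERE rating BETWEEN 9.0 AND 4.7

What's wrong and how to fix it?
Bug: The bounds are reversed; BETWEEN a AND b requires a <= b to match anything

Fix: Swap the bounds so the smaller value comes first

Corrected query:
SELECT id, title, rating FROM movies WHERE rating BETWEEN 4.7 AND 9.0

Result:
id | title         | rating
---+---------------+-------
1  | Blade Runner  | 7.1   
2  | The Godfather | 7.7   
4  | Parasite      | 4.9   
6  | Arrival       | 5.4   
7  | Interstellar  | 5.3   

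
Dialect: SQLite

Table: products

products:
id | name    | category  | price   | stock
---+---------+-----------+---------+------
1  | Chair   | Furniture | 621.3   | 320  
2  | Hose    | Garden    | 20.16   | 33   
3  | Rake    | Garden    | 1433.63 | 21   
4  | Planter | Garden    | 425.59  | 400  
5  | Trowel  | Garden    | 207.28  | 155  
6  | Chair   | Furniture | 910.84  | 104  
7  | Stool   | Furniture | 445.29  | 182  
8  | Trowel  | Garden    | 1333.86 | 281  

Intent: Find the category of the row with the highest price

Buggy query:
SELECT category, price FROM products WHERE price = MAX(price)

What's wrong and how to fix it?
Bug: WHERE is evaluated per row; an aggregate over the whole table isn't defined there

Fix: Use a subquery: WHERE price = (SELECT MAX(price) FROM products)

Corrected query:
SELECT category, price FROM products WHERE price = (SELECT MAX(price) FROM products)

Result:
category | price  
---------+--------
Garden   | 1433.63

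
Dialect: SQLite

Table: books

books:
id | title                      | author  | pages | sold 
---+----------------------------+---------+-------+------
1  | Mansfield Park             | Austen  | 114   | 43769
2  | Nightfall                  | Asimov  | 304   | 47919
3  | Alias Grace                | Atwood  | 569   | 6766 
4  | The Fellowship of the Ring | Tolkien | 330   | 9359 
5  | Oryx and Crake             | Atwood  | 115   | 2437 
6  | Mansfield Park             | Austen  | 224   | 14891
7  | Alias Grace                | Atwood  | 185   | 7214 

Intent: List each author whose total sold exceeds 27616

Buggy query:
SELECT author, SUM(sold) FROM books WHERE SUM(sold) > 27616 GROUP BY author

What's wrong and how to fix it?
Bug: SUM(sold) is an aggregate, but WHERE filters rows before aggregation

Fix: Use HAVING (which filters groups after aggregation) instead of WHERE

Corrected query:
SELECT author, SUM(sold) FROM books GROUP BY author HAVING SUM(sold) > 27616

Result:
author | SUM(sold)
-------+----------
Asimov | 47919    
Austen | 58660    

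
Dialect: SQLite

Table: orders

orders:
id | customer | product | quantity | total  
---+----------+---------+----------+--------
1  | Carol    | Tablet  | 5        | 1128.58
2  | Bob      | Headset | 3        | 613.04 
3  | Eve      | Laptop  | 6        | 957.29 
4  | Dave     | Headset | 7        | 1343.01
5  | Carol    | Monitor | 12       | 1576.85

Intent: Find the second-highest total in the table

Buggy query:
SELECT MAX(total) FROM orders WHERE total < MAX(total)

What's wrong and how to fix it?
Bug: The inner MAX is an aggregate inside WHERE, which is not allowed

Fix: Compute the overall MAX in a subquery, then take MAX of rows below it

Corrected query:
SELECT MAX(total) FROM orders WHERE total < (SELECT MAX(total) FROM orders)

Result:
MAX(total)
----------
1343.01   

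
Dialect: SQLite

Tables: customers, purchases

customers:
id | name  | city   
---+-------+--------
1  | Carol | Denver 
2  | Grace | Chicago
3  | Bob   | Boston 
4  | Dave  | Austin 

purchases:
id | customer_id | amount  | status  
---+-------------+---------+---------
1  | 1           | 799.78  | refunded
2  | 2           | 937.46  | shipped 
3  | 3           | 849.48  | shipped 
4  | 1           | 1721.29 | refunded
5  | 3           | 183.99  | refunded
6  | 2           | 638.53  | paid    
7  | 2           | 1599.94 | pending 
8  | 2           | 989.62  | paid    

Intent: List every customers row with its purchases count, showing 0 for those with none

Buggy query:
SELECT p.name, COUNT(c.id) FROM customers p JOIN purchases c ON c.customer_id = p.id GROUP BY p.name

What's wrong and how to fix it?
Bug: INNER JOIN drops customers rows that have no matching purchases rows

Fix: Use LEFT JOIN so parents without children still appear (COUNT(c.id) gives 0)

Corrected query:
SELECT p.name, COUNT(c.id) FROM customers p LEFT JOIN purchases c ON c.customer_id = p.id GROUP BY p.name

Result:
name  | COUNT(c.id)
------+------------
Bob   | 2          
Carol | 2          
Dave  | 0          
Grace | 4          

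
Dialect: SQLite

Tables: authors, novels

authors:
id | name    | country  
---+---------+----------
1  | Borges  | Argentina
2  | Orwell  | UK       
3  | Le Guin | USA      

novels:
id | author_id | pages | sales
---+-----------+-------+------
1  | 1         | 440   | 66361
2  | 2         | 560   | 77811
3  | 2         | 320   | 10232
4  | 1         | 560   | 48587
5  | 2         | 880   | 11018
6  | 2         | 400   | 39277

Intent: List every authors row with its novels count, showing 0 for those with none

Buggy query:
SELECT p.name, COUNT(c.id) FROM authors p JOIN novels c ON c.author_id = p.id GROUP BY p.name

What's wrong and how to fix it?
Bug: INNER JOIN drops authors rows that have no matching novels rows

Fix: Use LEFT JOIN so parents without children still appear (COUNT(c.id) gives 0)

Corrected query:
SELECT p.name, COUNT(c.id) FROM authors p LEFT JOIN novels c ON c.author_id = p.id GROUP BY p.name

Result:
name    | COUNT(c.id)
--------+------------
Borges  | 2          
Le Guin | 0          
Orwell  | 4          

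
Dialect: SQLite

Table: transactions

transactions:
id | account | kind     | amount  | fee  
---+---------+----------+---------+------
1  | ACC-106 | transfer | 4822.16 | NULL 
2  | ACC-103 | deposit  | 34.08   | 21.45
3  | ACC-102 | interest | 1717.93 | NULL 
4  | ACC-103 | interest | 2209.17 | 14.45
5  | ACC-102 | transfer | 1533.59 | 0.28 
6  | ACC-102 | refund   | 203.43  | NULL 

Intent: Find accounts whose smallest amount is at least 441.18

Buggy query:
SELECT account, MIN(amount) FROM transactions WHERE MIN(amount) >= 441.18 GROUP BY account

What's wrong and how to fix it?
Bug: MIN() in WHERE is a misuse of aggregate

Fix: Replace WHERE with HAVING after the GROUP BY

Corrected query:
SELECT account, MIN(amount) FROM transactions GROUP BY account HAVING MIN(amount) >= 441.18

Result:
account | MIN(amount)
--------+------------
ACC-106 | 4822.16    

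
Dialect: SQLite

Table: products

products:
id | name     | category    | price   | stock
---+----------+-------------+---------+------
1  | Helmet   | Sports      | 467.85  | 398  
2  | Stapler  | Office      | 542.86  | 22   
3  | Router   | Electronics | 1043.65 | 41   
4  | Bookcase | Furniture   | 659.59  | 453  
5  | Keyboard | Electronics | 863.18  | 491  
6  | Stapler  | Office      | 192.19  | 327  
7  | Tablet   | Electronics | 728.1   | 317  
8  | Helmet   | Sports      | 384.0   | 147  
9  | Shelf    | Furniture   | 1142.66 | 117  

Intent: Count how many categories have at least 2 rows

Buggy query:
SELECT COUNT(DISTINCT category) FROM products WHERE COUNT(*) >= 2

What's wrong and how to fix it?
Bug: COUNT(*) cannot appear in WHERE; the per-group count doesn't exist yet

Fix: Use a subquery that GROUPs and filters with HAVING, then count its rows

Corrected query:
SELECT COUNT(*) FROM (SELECT category FROM products GROUP BY category HAVING COUNT(*) >= 2)

Result:
COUNT(*)
--------
4       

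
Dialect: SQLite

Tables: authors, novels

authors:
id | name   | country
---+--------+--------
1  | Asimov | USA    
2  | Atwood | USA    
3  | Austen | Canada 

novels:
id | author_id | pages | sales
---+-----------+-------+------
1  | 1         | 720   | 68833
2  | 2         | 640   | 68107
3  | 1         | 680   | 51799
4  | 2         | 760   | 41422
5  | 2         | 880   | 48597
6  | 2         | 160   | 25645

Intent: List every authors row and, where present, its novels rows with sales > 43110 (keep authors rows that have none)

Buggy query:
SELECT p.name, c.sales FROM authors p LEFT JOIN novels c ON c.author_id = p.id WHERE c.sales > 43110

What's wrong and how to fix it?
Bug: Filtering c.sales in WHERE discards the NULL rows produced by LEFT JOIN, turning it into an inner join

Fix: Put 'c.sales > 43110' in the JOIN's ON clause instead of WHERE

Corrected query:
SELECT p.name, c.sales FROM authors p LEFT JOIN novels c ON c.author_id = p.id AND c.sales > 43110

Result:
name   | sales
-------+------
Asimov | 51799
Asimov | 68833
Atwood | 48597
Atwood | 68107
Austen | NULL 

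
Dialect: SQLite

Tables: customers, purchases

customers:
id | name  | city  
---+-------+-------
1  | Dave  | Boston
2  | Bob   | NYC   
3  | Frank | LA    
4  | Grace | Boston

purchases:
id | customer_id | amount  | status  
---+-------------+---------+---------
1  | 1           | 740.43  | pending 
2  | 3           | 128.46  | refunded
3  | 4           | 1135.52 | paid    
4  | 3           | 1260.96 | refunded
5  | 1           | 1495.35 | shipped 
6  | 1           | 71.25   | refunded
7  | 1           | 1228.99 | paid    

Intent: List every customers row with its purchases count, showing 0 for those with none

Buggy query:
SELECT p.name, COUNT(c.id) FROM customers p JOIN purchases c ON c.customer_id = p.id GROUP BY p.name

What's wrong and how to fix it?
Bug: INNER JOIN drops customers rows that have no matching purchases rows

Fix: Switch to LEFT JOIN to retain unmatched parent rows

Corrected query:
SELECT p.name, COUNT(c.id) FROM customers p LEFT JOIN purchases c ON c.customer_id = p.id GROUP BY p.name

Result:
name  | COUNT(c.id)
------+------------
Bob   | 0          
Dave  | 4          
Frank | 2          
Grace | 1          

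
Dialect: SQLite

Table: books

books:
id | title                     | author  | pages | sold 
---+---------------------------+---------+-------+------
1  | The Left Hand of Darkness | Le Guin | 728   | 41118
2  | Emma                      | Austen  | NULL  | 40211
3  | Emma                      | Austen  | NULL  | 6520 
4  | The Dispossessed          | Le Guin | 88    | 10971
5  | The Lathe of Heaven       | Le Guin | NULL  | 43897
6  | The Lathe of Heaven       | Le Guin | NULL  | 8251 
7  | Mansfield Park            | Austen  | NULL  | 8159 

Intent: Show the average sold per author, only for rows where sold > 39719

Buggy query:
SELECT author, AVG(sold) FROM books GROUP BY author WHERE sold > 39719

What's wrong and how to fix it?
Bug: Row-level WHERE must come before GROUP BY in the clause order

Fix: Place WHERE between FROM and GROUP BY

Corrected query:
SELECT author, AVG(sold) FROM books WHERE sold > 39719 GROUP BY author

Result:
author  | AVG(sold)
--------+----------
Austen  | 40211    
Le Guin | 42507.5  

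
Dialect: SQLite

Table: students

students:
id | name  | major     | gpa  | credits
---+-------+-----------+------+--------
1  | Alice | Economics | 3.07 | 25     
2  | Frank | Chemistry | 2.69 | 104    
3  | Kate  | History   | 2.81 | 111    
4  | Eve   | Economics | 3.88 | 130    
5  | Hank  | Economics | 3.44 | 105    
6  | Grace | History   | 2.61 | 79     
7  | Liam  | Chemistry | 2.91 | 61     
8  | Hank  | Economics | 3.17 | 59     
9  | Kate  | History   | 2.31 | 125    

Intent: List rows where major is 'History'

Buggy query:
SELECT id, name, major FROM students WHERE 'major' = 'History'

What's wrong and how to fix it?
Bug: Single quotes denote string literals in SQL; the column name is being compared as a constant string

Fix: Remove the quotes around the column name (or use double quotes for an identifier)

Corrected query:
SELECT id, name, major FROM students WHERE major = 'History'

Result:
id | name  | major  
---+-------+--------
3  | Kate  | History
6  | Grace | History
9  | Kate  | History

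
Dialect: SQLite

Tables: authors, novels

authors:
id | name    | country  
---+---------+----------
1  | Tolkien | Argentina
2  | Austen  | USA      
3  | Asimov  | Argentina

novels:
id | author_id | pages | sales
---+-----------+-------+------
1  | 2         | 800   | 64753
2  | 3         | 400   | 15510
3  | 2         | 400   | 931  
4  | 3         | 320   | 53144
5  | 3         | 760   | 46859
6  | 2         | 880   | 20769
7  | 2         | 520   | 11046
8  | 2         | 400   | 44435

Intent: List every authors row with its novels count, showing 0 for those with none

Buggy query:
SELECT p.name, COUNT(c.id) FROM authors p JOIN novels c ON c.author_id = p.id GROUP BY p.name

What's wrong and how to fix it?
Bug: INNER JOIN drops authors rows that have no matching novels rows

Fix: Use LEFT JOIN so parents without children still appear (COUNT(c.id) gives 0)

Corrected query:
SELECT p.name, COUNT(c.id) FROM authors p LEFT JOIN novels c ON c.author_id = p.id GROUP BY p.name

Result:
name    | COUNT(c.id)
--------+------------
Asimov  | 3          
Austen  | 5          
Tolkien | 0          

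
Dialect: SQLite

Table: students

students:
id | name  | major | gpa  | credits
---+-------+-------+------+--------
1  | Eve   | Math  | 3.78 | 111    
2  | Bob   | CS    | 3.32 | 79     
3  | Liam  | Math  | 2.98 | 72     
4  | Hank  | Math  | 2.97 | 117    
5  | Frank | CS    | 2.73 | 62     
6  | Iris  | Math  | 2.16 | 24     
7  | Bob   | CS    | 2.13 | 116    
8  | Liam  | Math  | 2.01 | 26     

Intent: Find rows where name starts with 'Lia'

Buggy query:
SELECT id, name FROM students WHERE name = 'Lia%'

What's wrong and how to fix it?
Bug: '=' compares the literal string including the % character; pattern matching needs LIKE

Fix: Replace '=' with LIKE so 'Lia%' is treated as a pattern

Corrected query:
SELECT id, name FROM students WHERE name LIKE 'Lia%'

Result:
id | name
---+-----
3  | Liam
8  | Liam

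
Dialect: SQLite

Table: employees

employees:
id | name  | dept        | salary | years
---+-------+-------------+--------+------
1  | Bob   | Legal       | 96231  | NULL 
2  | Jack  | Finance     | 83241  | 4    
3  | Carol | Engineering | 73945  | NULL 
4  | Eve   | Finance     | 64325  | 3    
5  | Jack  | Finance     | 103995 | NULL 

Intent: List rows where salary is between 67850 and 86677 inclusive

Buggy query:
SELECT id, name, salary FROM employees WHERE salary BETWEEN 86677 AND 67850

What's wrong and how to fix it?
Bug: BETWEEN expects the lower bound first; with 86677 AND 67850 the range is empty

Fix: Write BETWEEN 67850 AND 86677

Corrected query:
SELECT id, name, salary FROM employees WHERE salary BETWEEN 67850 AND 86677

Result:
id | name  | salary
---+-------+-------
2  | Jack  | 83241 
3  | Carol | 73945 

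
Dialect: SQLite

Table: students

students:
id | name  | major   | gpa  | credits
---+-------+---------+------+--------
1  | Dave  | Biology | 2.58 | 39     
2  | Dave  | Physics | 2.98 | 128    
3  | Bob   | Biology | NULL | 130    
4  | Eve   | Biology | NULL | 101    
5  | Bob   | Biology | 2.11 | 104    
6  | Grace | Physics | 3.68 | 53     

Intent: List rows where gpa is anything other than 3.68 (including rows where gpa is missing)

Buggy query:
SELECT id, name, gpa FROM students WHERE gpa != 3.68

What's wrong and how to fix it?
Bug: 'gpa != 3.68' is unknown when gpa is NULL, so NULL rows are silently excluded

Fix: Add an explicit OR gpa IS NULL to include the missing-value rows

Corrected query:
SELECT id, name, gpa FROM students WHERE gpa != 3.68 OR gpa IS NULL

Result:
id | name | gpa 
---+------+-----
1  | Dave | 2.58
2  | Dave | 2.98
3  | Bob  | NULL
4  | Eve  | NULL
5  | Bob  | 2.11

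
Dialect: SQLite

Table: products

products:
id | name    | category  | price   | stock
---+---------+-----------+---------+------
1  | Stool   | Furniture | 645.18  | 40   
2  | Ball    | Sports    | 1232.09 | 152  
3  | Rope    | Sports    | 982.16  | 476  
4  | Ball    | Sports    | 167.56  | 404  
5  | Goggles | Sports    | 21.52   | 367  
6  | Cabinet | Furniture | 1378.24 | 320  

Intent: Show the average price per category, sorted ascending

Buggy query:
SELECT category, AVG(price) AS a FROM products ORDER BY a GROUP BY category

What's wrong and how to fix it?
Bug: ORDER BY appears before GROUP BY; SQL clause order requires GROUP BY first

Fix: Reorder: SELECT … FROM … GROUP BY … ORDER BY …

Corrected query:
SELECT category, AVG(price) AS a FROM products GROUP BY category ORDER BY a

Result:
category  | a       
----------+---------
Sports    | 600.8325
Furniture | 1011.71 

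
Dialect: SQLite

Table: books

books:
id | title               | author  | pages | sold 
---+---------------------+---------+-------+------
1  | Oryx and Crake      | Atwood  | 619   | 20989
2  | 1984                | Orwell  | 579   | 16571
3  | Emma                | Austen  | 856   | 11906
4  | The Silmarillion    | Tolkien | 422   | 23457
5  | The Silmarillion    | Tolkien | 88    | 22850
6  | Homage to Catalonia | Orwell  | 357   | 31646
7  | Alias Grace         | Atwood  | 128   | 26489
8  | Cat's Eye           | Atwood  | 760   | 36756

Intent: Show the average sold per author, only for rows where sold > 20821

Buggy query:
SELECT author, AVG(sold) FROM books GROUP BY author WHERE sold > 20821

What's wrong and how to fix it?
Bug: WHERE cannot follow GROUP BY

Fix: Move the WHERE clause before GROUP BY

Corrected query:
SELECT author, AVG(sold) FROM books WHERE sold > 20821 GROUP BY author

Result:
author  | AVG(sold)
--------+----------
Atwood  | 28078    
Orwell  | 31646    
Tolkien | 23153.5  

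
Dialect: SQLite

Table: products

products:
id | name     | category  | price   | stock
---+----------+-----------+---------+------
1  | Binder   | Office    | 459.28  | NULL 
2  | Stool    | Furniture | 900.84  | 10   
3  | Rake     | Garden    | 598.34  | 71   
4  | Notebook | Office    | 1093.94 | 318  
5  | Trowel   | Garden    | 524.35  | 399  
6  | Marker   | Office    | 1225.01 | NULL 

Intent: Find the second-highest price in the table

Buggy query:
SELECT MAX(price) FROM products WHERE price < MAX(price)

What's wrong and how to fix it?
Bug: The inner MAX is an aggregate inside WHERE, which is not allowed

Fix: Put the inner MAX in a scalar subquery

Corrected query:
SELECT MAX(price) FROM products WHERE price < (SELECT MAX(price) FROM products)

Result:
MAX(price)
----------
1093.94   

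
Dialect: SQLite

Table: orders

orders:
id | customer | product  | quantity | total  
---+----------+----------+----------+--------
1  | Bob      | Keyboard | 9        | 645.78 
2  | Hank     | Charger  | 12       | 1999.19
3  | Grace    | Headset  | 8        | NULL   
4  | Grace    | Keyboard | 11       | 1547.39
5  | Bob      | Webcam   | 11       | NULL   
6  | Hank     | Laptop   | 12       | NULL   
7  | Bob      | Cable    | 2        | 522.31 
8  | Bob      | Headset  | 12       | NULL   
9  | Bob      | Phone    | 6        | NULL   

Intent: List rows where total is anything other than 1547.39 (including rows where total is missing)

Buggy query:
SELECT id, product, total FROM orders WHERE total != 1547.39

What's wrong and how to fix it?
Bug: 'total != 1547.39' is unknown when total is NULL, so NULL rows are silently excluded

Fix: Add an explicit OR total IS NULL to include the missing-value rows

Corrected query:
SELECT id, product, total FROM orders WHERE total != 1547.39 OR total IS NULL

Result:
id | product  | total  
---+----------+--------
1  | Keyboard | 645.78 
2  | Charger  | 1999.19
3  | Headset  | NULL   
5  | Webcam   | NULL   
6  | Laptop   | NULL   
7  | Cable    | 522.31 
8  | Headset  | NULL   
9  | Phone    | NULL   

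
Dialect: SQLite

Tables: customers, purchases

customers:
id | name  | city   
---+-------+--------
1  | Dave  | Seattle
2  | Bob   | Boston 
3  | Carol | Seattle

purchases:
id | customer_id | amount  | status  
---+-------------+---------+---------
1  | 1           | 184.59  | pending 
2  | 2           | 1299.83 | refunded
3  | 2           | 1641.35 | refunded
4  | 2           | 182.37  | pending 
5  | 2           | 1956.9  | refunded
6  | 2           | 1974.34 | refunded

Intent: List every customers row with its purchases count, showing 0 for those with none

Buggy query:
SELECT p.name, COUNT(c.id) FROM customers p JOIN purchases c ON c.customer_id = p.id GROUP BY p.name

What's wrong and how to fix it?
Bug: INNER JOIN drops customers rows that have no matching purchases rows

Fix: Use LEFT JOIN so parents without children still appear (COUNT(c.id) gives 0)

Corrected query:
SELECT p.name, COUNT(c.id) FROM customers p LEFT JOIN purchases c ON c.customer_id = p.id GROUP BY p.name

Result:
name  | COUNT(c.id)
------+------------
Bob   | 5          
Carol | 0          
Dave  | 1          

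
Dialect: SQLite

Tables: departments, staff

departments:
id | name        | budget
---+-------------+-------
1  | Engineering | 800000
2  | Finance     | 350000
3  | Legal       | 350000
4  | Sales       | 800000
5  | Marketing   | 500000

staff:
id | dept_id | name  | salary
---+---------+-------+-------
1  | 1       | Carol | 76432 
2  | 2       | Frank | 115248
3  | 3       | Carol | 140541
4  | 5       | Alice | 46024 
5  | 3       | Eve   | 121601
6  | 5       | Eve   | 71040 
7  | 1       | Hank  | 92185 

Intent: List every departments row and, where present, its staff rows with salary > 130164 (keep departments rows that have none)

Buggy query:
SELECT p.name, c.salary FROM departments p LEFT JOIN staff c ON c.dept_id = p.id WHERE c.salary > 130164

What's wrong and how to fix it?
Bug: Filtering c.salary in WHERE discards the NULL rows produced by LEFT JOIN, turning it into an inner join

Fix: Move the right-table condition into the ON clause so unmatched parents are kept

Corrected query:
SELECT p.name, c.salary FROM departments p LEFT JOIN staff c ON c.dept_id = p.id AND c.salary > 130164

Result:
name        | salary
------------+-------
Engineering | NULL  
Finance     | NULL  
Legal       | 140541
Sales       | NULL  
Marketing   | NULL  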